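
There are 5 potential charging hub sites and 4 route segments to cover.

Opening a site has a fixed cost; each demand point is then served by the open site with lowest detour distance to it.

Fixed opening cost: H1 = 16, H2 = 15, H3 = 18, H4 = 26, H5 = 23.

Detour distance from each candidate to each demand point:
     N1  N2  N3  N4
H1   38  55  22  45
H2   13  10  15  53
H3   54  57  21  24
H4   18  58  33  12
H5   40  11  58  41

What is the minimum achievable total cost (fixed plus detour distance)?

Open {H2, H4}: assign each demand point to its cheapest open site.
  N1→H2 13, N2→H2 10, N3→H2 15, N4→H4 12
  detour distance 50, fixed 41 → total 91.
Compare {H2, H3}: detour distance 62 + fixed 33 = 95.
Compare {H2}: detour distance 91 + fixed 15 = 106.
Compare {H1, H2, H4}: detour distance 50 + fixed 57 = 107.
All other subsets cost ≥ 95. Minimum total cost: 91.

91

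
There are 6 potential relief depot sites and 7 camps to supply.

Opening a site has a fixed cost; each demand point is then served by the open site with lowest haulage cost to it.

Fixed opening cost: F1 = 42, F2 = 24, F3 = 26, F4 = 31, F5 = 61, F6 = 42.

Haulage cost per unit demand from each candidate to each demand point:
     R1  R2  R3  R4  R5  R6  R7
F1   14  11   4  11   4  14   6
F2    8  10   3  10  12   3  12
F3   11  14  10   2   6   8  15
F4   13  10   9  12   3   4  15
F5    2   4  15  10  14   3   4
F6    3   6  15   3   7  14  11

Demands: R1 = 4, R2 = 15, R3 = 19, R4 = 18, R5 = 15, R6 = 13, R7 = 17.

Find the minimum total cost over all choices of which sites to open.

Open {F2, F3, F4, F5}: assign each demand point to its cheapest open site.
  R1→F5 4×2=8, R2→F5 15×4=60, R3→F2 19×3=57, R4→F3 18×2=36, R5→F4 15×3=45, R6→F2 13×3=39, R7→F5 17×4=68
  haulage cost 313, fixed 142 → total 455.
Compare {F2, F3, F5}: haulage cost 358 + fixed 111 = 469.
Compare {F1, F3, F5}: haulage cost 347 + fixed 129 = 476.
Compare {F1, F2, F3, F5}: haulage cost 328 + fixed 153 = 481.
All other subsets cost ≥ 469. Minimum total cost: 455.

455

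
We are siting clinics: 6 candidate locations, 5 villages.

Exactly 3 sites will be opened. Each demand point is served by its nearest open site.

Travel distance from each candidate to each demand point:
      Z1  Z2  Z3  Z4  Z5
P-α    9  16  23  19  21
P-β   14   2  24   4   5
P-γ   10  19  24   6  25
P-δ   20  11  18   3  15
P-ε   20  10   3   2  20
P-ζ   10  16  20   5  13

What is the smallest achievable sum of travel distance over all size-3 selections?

21

Open {P-α, P-β, P-ε}.
  Z1→P-α 9, Z2→P-β 2, Z3→P-ε 3, Z4→P-ε 2, Z5→P-β 5  ⇒ total 21.
Compare {P-β, P-γ, P-ε}: total 22.
Compare {P-β, P-ε, P-ζ}: total 22.
No size-3 selection does better; minimum is 21.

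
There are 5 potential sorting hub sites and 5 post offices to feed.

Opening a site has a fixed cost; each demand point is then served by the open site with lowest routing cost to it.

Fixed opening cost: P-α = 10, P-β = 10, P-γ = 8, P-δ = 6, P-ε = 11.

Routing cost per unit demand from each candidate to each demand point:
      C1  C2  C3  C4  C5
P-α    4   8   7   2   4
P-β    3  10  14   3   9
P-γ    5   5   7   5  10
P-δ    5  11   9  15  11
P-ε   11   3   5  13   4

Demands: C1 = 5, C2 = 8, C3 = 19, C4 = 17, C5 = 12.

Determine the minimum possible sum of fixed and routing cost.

Open {P-α, P-ε}: assign each demand point to its cheapest open site.
  C1→P-α 5×4=20, C2→P-ε 8×3=24, C3→P-ε 19×5=95, C4→P-α 17×2=34, C5→P-α 12×4=48
  routing cost 221, fixed 21 → total 242.
Compare {P-α, P-β, P-ε}: routing cost 216 + fixed 31 = 247.
Compare {P-α, P-δ, P-ε}: routing cost 221 + fixed 27 = 248.
Compare {P-α, P-γ, P-ε}: routing cost 221 + fixed 29 = 250.
All other subsets cost ≥ 247. Minimum total cost: 242.

242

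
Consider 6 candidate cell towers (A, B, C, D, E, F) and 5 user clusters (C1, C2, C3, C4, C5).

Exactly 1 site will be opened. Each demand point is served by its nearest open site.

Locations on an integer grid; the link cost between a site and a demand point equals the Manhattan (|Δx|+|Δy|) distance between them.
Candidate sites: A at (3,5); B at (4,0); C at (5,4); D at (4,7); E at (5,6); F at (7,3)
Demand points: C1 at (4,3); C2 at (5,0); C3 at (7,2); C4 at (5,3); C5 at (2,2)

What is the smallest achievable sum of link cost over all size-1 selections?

Open {C}.
  C1→C 2, C2→C 4, C3→C 4, C4→C 1, C5→C 5  ⇒ total 16.
Compare {B}: total 17.
Compare {F}: total 17.
No size-1 selection does better; minimum is 16.

16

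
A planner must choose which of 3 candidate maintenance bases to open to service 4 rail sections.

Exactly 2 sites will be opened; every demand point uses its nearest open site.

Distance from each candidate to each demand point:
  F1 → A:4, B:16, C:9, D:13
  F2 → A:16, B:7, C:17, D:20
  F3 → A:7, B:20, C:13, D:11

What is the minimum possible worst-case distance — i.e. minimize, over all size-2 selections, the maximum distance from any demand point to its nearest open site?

Open {F1, F2}.
  Farthest demand point is D at distance 13 (to F1); all others are ≤ 13.
With {F2, F3} the worst case is 13.
With {F1, F3} the worst case is 16.
No size-2 selection achieves below 13.

13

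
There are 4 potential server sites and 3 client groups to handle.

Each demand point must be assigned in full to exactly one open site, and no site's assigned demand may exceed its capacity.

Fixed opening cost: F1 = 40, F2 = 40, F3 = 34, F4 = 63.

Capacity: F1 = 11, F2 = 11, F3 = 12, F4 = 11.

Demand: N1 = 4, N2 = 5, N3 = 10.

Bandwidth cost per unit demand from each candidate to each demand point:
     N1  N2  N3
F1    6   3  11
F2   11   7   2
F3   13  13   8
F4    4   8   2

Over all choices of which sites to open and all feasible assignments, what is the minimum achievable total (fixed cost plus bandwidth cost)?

Open {F1, F2}; cheapest assignment that respects the capacities:
  F1 (cap 11, load 9): N1, N2 — cost 4×6 + 5×3 = 39
  F2 (cap 11, load 10): N3 — cost 10×2 = 20
  Shipping 59, fixed 80 → total 139.
  Any other capacity-feasible assignment to {F1, F2} ships for at least 59.
Compare {F1, F4}: its best feasible assignment gives total 162.
Compare {F1, F2, F3}: its best feasible assignment gives total 173.
Every other set of open sites that can feasibly serve all demand totals ≥ 162 even under its best assignment. Minimum: 139.

139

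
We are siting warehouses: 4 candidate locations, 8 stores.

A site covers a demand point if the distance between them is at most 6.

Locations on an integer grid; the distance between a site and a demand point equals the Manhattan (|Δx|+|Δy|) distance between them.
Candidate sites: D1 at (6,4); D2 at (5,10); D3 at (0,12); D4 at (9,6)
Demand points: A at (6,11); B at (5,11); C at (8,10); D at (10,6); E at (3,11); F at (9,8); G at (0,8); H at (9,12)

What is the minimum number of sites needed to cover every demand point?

Coverage sets (demand points within 6 of each site):
  D1: {D}
  D2: {A, B, C, E, F, H}
  D3: {B, E, G}
  D4: {C, D, F, H}
No 2 sites suffice: every size-2 union leaves at least one demand point uncovered.
But {D1, D2, D3} covers everything, so the minimum is 3.

3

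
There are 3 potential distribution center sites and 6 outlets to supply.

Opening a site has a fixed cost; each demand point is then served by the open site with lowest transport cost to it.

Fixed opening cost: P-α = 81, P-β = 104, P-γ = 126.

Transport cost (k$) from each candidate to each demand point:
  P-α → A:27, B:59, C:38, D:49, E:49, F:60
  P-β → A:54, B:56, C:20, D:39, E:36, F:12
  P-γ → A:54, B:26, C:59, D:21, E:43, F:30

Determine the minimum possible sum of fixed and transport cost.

Open {P-β}: assign each demand point to its cheapest open site.
  A→P-β 54, B→P-β 56, C→P-β 20, D→P-β 39, E→P-β 36, F→P-β 12
  transport cost 217, fixed 104 → total 321.
Compare {P-γ}: transport cost 233 + fixed 126 = 359.
Compare {P-α}: transport cost 282 + fixed 81 = 363.
Compare {P-α, P-β}: transport cost 190 + fixed 185 = 375.
All other subsets cost ≥ 359. Minimum total cost: 321.

321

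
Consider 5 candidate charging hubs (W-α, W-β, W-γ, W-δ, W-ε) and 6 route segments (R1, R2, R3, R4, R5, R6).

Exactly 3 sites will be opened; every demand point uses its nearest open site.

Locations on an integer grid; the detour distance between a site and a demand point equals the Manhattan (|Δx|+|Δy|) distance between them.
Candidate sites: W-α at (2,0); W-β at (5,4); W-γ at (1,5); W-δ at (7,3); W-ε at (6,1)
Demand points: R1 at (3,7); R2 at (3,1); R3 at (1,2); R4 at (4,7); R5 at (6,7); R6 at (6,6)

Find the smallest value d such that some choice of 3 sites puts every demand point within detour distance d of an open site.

4

Open {W-α, W-β, W-γ}.
  Farthest demand point is R1 at detour distance 4 (to W-γ); all others are ≤ 4.
With {W-β, W-γ, W-ε} the worst case is 4.
With {W-α, W-β, W-δ} the worst case is 5.
No size-3 selection achieves below 4.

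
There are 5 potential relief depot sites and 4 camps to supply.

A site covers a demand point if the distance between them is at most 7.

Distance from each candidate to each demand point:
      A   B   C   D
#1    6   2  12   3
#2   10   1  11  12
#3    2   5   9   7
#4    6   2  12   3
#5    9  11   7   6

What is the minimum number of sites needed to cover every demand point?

2

Coverage sets (demand points within 7 of each site):
  #1: {A, B, D}
  #2: {B}
  #3: {A, B, D}
  #4: {A, B, D}
  #5: {C, D}
No single site covers all 4 demand points.
But {#1, #5} covers everything, so the minimum is 2.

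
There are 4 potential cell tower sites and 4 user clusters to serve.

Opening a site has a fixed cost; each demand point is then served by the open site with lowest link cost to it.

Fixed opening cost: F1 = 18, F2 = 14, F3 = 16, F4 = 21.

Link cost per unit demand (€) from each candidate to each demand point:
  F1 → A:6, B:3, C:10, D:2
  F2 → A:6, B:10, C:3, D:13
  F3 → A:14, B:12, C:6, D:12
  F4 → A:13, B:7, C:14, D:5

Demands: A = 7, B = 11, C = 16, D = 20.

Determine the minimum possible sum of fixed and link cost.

195

Open {F1, F2}: assign each demand point to its cheapest open site.
  A→F1 7×6=42, B→F1 11×3=33, C→F2 16×3=48, D→F1 20×2=40
  link cost 163, fixed 32 → total 195.
Compare {F1, F2, F3}: link cost 163 + fixed 48 = 211.
Compare {F1, F2, F4}: link cost 163 + fixed 53 = 216.
Compare {F1, F2, F3, F4}: link cost 163 + fixed 69 = 232.
All other subsets cost ≥ 211. Minimum total cost: 195.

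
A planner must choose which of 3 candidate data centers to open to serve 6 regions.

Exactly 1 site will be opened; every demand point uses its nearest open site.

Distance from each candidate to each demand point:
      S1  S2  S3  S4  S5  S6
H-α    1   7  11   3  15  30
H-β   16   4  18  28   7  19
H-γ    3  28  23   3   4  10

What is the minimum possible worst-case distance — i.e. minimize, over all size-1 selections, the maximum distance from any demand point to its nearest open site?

Open {H-β}.
  Farthest demand point is S4 at distance 28 (to H-β); all others are ≤ 28.
With {H-γ} the worst case is 28.
With {H-α} the worst case is 30.
No size-1 selection achieves below 28.

28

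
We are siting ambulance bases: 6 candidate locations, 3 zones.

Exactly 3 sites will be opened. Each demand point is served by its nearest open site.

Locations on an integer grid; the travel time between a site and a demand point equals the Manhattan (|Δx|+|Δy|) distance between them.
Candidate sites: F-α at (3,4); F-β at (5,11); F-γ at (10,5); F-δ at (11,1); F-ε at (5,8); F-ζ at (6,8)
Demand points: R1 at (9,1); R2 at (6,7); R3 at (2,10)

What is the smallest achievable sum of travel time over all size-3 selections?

Open {F-β, F-δ, F-ζ}.
  R1→F-δ 2, R2→F-ζ 1, R3→F-β 4  ⇒ total 7.
Compare {F-β, F-δ, F-ε}: total 8.
Compare {F-δ, F-ε, F-ζ}: total 8.
No size-3 selection does better; minimum is 7.

7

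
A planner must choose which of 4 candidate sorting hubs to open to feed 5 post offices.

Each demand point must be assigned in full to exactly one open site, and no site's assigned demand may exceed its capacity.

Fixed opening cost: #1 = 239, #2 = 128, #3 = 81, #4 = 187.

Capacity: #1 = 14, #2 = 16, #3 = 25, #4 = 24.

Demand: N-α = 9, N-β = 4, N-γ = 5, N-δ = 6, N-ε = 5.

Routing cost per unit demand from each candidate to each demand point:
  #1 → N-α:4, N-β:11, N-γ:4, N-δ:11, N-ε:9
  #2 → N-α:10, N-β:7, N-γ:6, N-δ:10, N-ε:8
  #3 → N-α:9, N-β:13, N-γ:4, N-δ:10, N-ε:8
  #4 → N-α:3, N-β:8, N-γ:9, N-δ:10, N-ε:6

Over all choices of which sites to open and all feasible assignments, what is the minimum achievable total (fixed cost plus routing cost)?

Open {#3, #4}; cheapest assignment that respects the capacities:
  #3 (cap 25, load 11): N-γ, N-δ — cost 5×4 + 6×10 = 80
  #4 (cap 24, load 18): N-α, N-β, N-ε — cost 9×3 + 4×8 + 5×6 = 89
  Shipping 169, fixed 268 → total 437.
  Any other capacity-feasible assignment to {#3, #4} ships for at least 169.
Compare {#2, #3}: its best feasible assignment gives total 438.
Compare {#2, #4}: its best feasible assignment gives total 490.
Every other set of open sites that can feasibly serve all demand totals ≥ 438 even under its best assignment. Minimum: 437.

437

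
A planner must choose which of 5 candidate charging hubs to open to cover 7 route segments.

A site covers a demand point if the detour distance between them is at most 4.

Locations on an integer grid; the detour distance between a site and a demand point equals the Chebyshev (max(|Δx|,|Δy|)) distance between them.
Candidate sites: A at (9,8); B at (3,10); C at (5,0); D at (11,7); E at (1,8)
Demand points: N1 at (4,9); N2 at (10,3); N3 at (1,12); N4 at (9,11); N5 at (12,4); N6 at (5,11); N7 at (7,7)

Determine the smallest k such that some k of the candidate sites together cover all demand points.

2

Coverage sets (demand points within 4 of each site):
  A: {N4, N5, N6, N7}
  B: {N1, N3, N6, N7}
  C: {}
  D: {N2, N4, N5, N7}
  E: {N1, N3, N6}
No single site covers all 7 demand points.
But {B, D} covers everything, so the minimum is 2.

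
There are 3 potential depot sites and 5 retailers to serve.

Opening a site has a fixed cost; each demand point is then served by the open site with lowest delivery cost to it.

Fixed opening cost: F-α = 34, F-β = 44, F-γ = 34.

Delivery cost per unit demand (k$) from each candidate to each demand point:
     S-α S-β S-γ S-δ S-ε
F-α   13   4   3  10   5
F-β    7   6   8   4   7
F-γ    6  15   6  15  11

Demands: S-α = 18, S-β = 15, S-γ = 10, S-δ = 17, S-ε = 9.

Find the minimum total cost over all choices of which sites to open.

Open {F-α, F-β}: assign each demand point to its cheapest open site.
  S-α→F-β 18×7=126, S-β→F-α 15×4=60, S-γ→F-α 10×3=30, S-δ→F-β 17×4=68, S-ε→F-α 9×5=45
  delivery cost 329, fixed 78 → total 407.
Compare {F-α, F-β, F-γ}: delivery cost 311 + fixed 112 = 423.
Compare {F-β, F-γ}: delivery cost 389 + fixed 78 = 467.
Compare {F-β}: delivery cost 427 + fixed 44 = 471.
All other subsets cost ≥ 423. Minimum total cost: 407.

407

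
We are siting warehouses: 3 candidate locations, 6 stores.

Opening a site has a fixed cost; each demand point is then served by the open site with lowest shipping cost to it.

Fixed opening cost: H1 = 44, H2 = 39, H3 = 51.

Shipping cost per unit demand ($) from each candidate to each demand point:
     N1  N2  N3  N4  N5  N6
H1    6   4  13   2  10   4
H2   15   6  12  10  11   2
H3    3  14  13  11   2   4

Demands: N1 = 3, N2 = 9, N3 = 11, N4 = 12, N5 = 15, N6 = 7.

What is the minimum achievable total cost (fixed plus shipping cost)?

Open {H1, H3}: assign each demand point to its cheapest open site.
  N1→H3 3×3=9, N2→H1 9×4=36, N3→H1 11×13=143, N4→H1 12×2=24, N5→H3 15×2=30, N6→H1 7×4=28
  shipping cost 270, fixed 95 → total 365.
Compare {H1, H2, H3}: shipping cost 245 + fixed 134 = 379.
Compare {H1}: shipping cost 399 + fixed 44 = 443.
Compare {H2, H3}: shipping cost 359 + fixed 90 = 449.
All other subsets cost ≥ 379. Minimum total cost: 365.

365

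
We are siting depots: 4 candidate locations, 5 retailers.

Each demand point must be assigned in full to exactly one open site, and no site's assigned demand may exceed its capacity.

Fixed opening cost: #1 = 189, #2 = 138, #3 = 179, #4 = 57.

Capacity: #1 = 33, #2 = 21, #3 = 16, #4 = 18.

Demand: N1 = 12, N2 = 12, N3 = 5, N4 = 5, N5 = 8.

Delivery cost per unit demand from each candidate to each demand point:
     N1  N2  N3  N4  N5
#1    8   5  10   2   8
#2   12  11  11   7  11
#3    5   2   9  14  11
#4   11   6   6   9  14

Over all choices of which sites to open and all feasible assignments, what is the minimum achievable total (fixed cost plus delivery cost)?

518

Open {#1, #4}; cheapest assignment that respects the capacities:
  #1 (cap 33, load 25): N1, N4, N5 — cost 12×8 + 5×2 + 8×8 = 170
  #4 (cap 18, load 17): N2, N3 — cost 12×6 + 5×6 = 102
  Shipping 272, fixed 246 → total 518.
  Any other capacity-feasible assignment to {#1, #4} ships for at least 272.
Compare {#1, #3}: its best feasible assignment gives total 612.
Compare {#1, #2}: its best feasible assignment gives total 636.
Every other set of open sites that can feasibly serve all demand totals ≥ 612 even under its best assignment. Minimum: 518.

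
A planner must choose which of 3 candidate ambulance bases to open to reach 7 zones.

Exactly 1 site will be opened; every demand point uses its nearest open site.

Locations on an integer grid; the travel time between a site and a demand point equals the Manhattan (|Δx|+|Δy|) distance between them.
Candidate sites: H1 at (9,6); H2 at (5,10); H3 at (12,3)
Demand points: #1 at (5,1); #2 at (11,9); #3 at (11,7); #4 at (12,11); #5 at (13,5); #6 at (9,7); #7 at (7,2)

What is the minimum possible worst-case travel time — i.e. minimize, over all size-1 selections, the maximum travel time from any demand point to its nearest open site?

Open {H1}.
  Farthest demand point is #1 at travel time 9 (to H1); all others are ≤ 9.
With {H3} the worst case is 9.
With {H2} the worst case is 13.
No size-1 selection achieves below 9.

9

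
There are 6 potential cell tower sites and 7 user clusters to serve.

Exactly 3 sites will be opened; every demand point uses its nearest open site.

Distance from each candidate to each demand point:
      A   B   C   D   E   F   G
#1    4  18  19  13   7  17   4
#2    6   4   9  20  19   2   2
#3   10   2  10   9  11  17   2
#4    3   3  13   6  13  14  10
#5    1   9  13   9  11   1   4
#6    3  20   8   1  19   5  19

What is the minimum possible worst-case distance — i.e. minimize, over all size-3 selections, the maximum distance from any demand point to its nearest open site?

8

Open {#1, #2, #6}.
  Farthest demand point is C at distance 8 (to #6); all others are ≤ 8.
With {#1, #3, #6} the worst case is 8.
With {#1, #4, #6} the worst case is 8.
No size-3 selection achieves below 8.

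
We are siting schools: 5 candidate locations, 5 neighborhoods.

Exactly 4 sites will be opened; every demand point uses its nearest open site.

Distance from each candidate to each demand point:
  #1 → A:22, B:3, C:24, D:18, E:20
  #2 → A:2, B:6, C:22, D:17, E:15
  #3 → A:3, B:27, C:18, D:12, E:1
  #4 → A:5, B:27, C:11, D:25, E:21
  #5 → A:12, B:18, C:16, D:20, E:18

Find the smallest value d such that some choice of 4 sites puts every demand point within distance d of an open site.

12

Open {#1, #2, #3, #4}.
  Farthest demand point is D at distance 12 (to #3); all others are ≤ 12.
With {#1, #3, #4, #5} the worst case is 12.
With {#2, #3, #4, #5} the worst case is 12.
No size-4 selection achieves below 12.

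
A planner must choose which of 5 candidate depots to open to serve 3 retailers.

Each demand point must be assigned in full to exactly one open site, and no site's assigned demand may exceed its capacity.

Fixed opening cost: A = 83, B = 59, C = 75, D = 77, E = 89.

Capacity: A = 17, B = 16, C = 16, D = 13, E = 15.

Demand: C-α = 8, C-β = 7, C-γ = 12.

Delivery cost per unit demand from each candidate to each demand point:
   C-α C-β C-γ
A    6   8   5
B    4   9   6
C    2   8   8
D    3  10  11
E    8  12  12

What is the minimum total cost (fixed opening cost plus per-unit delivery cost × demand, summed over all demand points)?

Open {B, C}; cheapest assignment that respects the capacities:
  B (cap 16, load 12): C-γ — cost 12×6 = 72
  C (cap 16, load 15): C-α, C-β — cost 8×2 + 7×8 = 72
  Shipping 144, fixed 134 → total 278.
  Any other capacity-feasible assignment to {B, C} ships for at least 144.
Compare {A, C}: its best feasible assignment gives total 290.
Compare {A, B}: its best feasible assignment gives total 297.
Every other set of open sites that can feasibly serve all demand totals ≥ 290 even under its best assignment. Minimum: 278.

278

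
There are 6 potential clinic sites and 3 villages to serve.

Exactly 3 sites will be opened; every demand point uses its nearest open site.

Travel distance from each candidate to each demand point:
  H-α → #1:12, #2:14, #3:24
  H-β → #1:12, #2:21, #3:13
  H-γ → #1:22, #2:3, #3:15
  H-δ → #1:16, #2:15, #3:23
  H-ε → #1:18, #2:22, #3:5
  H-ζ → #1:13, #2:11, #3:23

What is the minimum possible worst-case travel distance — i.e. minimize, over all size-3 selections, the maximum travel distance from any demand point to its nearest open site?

12

Open {H-α, H-γ, H-ε}.
  Farthest demand point is #1 at travel distance 12 (to H-α); all others are ≤ 12.
With {H-α, H-ε, H-ζ} the worst case is 12.
With {H-β, H-γ, H-ε} the worst case is 12.
No size-3 selection achieves below 12.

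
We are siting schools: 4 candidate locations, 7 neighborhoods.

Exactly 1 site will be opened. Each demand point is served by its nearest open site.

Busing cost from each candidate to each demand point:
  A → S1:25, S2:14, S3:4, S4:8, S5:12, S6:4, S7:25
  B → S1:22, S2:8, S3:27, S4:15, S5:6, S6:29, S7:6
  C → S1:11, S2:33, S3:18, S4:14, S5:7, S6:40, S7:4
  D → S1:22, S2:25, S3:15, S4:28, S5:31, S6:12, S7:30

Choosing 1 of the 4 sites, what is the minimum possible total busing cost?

Open {A}.
  S1→A 25, S2→A 14, S3→A 4, S4→A 8, S5→A 12, S6→A 4, S7→A 25  ⇒ total 92.
Compare {B}: total 113.
Compare {C}: total 127.
No size-1 selection does better; minimum is 92.

92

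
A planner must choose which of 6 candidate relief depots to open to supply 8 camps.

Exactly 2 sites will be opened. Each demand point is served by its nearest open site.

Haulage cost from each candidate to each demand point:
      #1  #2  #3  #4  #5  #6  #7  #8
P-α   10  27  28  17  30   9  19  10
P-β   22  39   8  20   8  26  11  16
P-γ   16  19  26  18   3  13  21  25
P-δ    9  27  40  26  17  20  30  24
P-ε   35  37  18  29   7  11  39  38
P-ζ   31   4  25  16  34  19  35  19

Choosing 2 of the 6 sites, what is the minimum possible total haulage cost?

100

Open {P-α, P-β}.
  #1→P-α 10, #2→P-α 27, #3→P-β 8, #4→P-α 17, #5→P-β 8, #6→P-α 9, #7→P-β 11, #8→P-α 10  ⇒ total 100.
Compare {P-β, P-γ}: total 104.
Compare {P-β, P-ζ}: total 104.
No size-2 selection does better; minimum is 100.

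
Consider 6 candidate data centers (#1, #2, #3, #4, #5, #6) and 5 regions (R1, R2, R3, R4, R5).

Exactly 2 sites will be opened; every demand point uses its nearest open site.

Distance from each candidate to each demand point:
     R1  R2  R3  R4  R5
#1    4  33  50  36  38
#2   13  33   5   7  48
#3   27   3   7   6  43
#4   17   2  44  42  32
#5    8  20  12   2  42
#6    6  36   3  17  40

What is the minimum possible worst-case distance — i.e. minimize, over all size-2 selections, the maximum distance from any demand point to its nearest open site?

32

Open {#2, #4}.
  Farthest demand point is R5 at distance 32 (to #4); all others are ≤ 32.
With {#3, #4} the worst case is 32.
With {#4, #5} the worst case is 32.
No size-2 selection achieves below 32.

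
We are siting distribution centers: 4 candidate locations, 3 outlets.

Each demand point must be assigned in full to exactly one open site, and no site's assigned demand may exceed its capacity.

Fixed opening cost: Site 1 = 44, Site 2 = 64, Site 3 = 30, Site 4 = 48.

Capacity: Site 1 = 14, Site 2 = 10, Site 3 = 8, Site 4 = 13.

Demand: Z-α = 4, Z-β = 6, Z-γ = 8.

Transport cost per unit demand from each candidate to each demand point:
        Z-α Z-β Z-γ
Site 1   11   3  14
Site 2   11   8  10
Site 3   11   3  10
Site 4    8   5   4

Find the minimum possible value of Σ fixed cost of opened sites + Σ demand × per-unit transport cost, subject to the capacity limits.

160

Open {Site 3, Site 4}; cheapest assignment that respects the capacities:
  Site 3 (cap 8, load 6): Z-β — cost 6×3 = 18
  Site 4 (cap 13, load 12): Z-α, Z-γ — cost 4×8 + 8×4 = 64
  Shipping 82, fixed 78 → total 160.
  Any other capacity-feasible assignment to {Site 3, Site 4} ships for at least 82.
Compare {Site 1, Site 4}: its best feasible assignment gives total 174.
Compare {Site 1, Site 3, Site 4}: its best feasible assignment gives total 204.
Every other set of open sites that can feasibly serve all demand totals ≥ 174 even under its best assignment. Minimum: 160.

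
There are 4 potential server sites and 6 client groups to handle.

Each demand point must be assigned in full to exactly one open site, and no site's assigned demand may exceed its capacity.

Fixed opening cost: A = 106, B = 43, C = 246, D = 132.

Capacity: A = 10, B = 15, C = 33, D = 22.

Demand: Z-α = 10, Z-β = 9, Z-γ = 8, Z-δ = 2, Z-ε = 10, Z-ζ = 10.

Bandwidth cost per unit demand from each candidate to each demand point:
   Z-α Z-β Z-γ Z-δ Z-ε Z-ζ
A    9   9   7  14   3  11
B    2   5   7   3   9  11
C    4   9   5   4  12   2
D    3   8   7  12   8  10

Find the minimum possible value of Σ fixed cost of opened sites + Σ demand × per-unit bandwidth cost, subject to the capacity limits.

Open {A, B, C}; cheapest assignment that respects the capacities:
  A (cap 10, load 10): Z-ε — cost 10×3 = 30
  B (cap 15, load 11): Z-β, Z-δ — cost 9×5 + 2×3 = 51
  C (cap 33, load 28): Z-α, Z-γ, Z-ζ — cost 10×4 + 8×5 + 10×2 = 100
  Shipping 181, fixed 395 → total 576.
  Any other capacity-feasible assignment to {A, B, C} ships for at least 181.
Compare {C, D}: its best feasible assignment gives total 637.
Compare {B, C, D}: its best feasible assignment gives total 642.
Every other set of open sites that can feasibly serve all demand totals ≥ 637 even under its best assignment. Minimum: 576.

576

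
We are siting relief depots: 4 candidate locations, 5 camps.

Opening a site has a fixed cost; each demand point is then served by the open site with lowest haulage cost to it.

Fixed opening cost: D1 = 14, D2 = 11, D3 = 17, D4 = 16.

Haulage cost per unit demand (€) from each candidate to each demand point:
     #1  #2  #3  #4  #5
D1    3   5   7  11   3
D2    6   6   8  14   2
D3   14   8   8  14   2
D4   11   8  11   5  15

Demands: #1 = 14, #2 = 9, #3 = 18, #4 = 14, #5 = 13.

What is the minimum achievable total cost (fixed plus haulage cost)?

Open {D1, D2, D4}: assign each demand point to its cheapest open site.
  #1→D1 14×3=42, #2→D1 9×5=45, #3→D1 18×7=126, #4→D4 14×5=70, #5→D2 13×2=26
  haulage cost 309, fixed 41 → total 350.
Compare {D1, D4}: haulage cost 322 + fixed 30 = 352.
Compare {D1, D3, D4}: haulage cost 309 + fixed 47 = 356.
Compare {D1, D2, D3, D4}: haulage cost 309 + fixed 58 = 367.
All other subsets cost ≥ 352. Minimum total cost: 350.

350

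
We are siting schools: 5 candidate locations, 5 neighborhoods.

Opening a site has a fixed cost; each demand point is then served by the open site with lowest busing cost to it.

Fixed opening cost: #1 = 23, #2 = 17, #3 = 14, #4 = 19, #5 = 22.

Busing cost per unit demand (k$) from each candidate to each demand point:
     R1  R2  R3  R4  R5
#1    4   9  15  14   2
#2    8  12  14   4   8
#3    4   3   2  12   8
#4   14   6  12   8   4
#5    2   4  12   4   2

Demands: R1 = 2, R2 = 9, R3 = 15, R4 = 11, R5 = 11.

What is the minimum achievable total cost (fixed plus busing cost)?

163

Open {#3, #5}: assign each demand point to its cheapest open site.
  R1→#5 2×2=4, R2→#3 9×3=27, R3→#3 15×2=30, R4→#5 11×4=44, R5→#5 11×2=22
  busing cost 127, fixed 36 → total 163.
Compare {#2, #3, #5}: busing cost 127 + fixed 53 = 180.
Compare {#3, #4, #5}: busing cost 127 + fixed 55 = 182.
Compare {#1, #2, #3}: busing cost 131 + fixed 54 = 185.
All other subsets cost ≥ 180. Minimum total cost: 163.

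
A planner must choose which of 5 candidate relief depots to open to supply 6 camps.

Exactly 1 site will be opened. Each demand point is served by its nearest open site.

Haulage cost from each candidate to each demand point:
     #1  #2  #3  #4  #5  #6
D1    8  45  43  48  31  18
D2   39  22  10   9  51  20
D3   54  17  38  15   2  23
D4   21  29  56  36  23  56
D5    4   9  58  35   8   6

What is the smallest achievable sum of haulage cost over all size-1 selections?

Open {D5}.
  #1→D5 4, #2→D5 9, #3→D5 58, #4→D5 35, #5→D5 8, #6→D5 6  ⇒ total 120.
Compare {D3}: total 149.
Compare {D2}: total 151.
No size-1 selection does better; minimum is 120.

120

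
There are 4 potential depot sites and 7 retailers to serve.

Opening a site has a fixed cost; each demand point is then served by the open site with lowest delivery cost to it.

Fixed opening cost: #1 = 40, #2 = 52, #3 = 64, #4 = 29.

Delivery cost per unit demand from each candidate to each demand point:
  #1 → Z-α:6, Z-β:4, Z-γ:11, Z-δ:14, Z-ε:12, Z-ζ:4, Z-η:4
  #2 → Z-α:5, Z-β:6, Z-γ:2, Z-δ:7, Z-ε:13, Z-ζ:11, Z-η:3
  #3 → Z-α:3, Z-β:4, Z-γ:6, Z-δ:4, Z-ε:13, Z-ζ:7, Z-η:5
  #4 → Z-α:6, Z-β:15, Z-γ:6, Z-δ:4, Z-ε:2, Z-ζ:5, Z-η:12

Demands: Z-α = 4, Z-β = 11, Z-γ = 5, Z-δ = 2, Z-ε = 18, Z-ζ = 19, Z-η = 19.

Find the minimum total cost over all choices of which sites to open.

363

Open {#1, #4}: assign each demand point to its cheapest open site.
  Z-α→#1 4×6=24, Z-β→#1 11×4=44, Z-γ→#4 5×6=30, Z-δ→#4 2×4=8, Z-ε→#4 18×2=36, Z-ζ→#1 19×4=76, Z-η→#1 19×4=76
  delivery cost 294, fixed 69 → total 363.
Compare {#1, #2, #4}: delivery cost 251 + fixed 121 = 372.
Compare {#2, #4}: delivery cost 292 + fixed 81 = 373.
Compare {#2, #3, #4}: delivery cost 262 + fixed 145 = 407.
All other subsets cost ≥ 372. Minimum total cost: 363.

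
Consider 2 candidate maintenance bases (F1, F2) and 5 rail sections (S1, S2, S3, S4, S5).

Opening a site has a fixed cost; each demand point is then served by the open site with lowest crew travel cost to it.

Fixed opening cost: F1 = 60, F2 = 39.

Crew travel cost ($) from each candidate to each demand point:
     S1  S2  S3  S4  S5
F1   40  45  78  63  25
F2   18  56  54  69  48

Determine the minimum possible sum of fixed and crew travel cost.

Open {F2}: assign each demand point to its cheapest open site.
  S1→F2 18, S2→F2 56, S3→F2 54, S4→F2 69, S5→F2 48
  crew travel cost 245, fixed 39 → total 284.
Compare {F1, F2}: crew travel cost 205 + fixed 99 = 304.
Compare {F1}: crew travel cost 251 + fixed 60 = 311.

284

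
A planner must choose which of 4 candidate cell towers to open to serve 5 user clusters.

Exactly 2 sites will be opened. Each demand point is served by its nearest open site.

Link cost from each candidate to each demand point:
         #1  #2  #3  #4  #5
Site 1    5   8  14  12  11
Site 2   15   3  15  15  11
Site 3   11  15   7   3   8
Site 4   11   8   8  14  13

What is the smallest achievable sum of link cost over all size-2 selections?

Open {Site 1, Site 3}.
  #1→Site 1 5, #2→Site 1 8, #3→Site 3 7, #4→Site 3 3, #5→Site 3 8  ⇒ total 31.
Compare {Site 2, Site 3}: total 32.
Compare {Site 3, Site 4}: total 37.
No size-2 selection does better; minimum is 31.

31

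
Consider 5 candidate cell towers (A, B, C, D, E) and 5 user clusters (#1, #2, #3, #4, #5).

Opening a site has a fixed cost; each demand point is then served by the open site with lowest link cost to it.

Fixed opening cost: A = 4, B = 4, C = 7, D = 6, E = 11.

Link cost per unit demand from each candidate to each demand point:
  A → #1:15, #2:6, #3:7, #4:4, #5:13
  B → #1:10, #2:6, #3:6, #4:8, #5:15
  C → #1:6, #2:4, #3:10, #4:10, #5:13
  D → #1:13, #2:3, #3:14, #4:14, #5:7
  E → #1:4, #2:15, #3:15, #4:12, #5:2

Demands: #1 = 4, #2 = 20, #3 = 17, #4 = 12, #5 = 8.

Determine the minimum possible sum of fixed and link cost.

267

Open {A, B, D, E}: assign each demand point to its cheapest open site.
  #1→E 4×4=16, #2→D 20×3=60, #3→B 17×6=102, #4→A 12×4=48, #5→E 8×2=16
  link cost 242, fixed 25 → total 267.
Compare {A, B, C, D, E}: link cost 242 + fixed 32 = 274.
Compare {A, D, E}: link cost 259 + fixed 21 = 280.
Compare {A, C, D, E}: link cost 259 + fixed 28 = 287.
All other subsets cost ≥ 274. Minimum total cost: 267.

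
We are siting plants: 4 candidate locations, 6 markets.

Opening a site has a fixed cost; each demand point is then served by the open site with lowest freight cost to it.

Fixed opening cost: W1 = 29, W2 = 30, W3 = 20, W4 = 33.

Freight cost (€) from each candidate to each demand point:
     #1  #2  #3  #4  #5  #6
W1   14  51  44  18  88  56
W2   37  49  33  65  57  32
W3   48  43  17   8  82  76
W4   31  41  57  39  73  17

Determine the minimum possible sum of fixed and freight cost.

240

Open {W3, W4}: assign each demand point to its cheapest open site.
  #1→W4 31, #2→W4 41, #3→W3 17, #4→W3 8, #5→W4 73, #6→W4 17
  freight cost 187, fixed 53 → total 240.
Compare {W2, W3}: freight cost 194 + fixed 50 = 244.
Compare {W1, W2, W3}: freight cost 171 + fixed 79 = 250.
Compare {W1, W3, W4}: freight cost 170 + fixed 82 = 252.
All other subsets cost ≥ 244. Minimum total cost: 240.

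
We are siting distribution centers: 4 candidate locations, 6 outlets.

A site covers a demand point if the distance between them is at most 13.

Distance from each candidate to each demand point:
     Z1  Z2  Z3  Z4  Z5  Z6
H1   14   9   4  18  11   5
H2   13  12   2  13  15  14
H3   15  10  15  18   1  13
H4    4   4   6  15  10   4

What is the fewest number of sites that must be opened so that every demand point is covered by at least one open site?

2

Coverage sets (demand points within 13 of each site):
  H1: {Z2, Z3, Z5, Z6}
  H2: {Z1, Z2, Z3, Z4}
  H3: {Z2, Z5, Z6}
  H4: {Z1, Z2, Z3, Z5, Z6}
No single site covers all 6 demand points.
But {H1, H2} covers everything, so the minimum is 2.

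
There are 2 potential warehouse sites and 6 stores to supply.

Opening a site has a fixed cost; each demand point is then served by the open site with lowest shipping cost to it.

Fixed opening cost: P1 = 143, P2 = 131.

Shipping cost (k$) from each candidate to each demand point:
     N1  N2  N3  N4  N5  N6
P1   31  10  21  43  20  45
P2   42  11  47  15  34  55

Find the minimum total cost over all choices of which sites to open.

Open {P1}: assign each demand point to its cheapest open site.
  N1→P1 31, N2→P1 10, N3→P1 21, N4→P1 43, N5→P1 20, N6→P1 45
  shipping cost 170, fixed 143 → total 313.
Compare {P2}: shipping cost 204 + fixed 131 = 335.
Compare {P1, P2}: shipping cost 142 + fixed 274 = 416.

313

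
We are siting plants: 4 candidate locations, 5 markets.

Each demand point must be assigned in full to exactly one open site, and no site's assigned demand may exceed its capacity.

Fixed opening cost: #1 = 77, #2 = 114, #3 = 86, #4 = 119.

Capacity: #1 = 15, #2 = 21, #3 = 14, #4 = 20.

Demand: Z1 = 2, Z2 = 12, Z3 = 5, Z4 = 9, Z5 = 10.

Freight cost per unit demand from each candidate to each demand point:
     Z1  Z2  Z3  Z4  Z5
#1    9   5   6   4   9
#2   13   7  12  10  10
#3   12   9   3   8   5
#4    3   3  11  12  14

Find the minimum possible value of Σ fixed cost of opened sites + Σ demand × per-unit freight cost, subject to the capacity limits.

440

Open {#1, #3, #4}; cheapest assignment that respects the capacities:
  #1 (cap 15, load 14): Z3, Z4 — cost 5×6 + 9×4 = 66
  #3 (cap 14, load 10): Z5 — cost 10×5 = 50
  #4 (cap 20, load 14): Z1, Z2 — cost 2×3 + 12×3 = 42
  Shipping 158, fixed 282 → total 440.
  Any other capacity-feasible assignment to {#1, #3, #4} ships for at least 158.
Compare {#1, #2, #3}: its best feasible assignment gives total 501.
Compare {#1, #2, #4}: its best feasible assignment gives total 518.
Every other set of open sites that can feasibly serve all demand totals ≥ 501 even under its best assignment. Minimum: 440.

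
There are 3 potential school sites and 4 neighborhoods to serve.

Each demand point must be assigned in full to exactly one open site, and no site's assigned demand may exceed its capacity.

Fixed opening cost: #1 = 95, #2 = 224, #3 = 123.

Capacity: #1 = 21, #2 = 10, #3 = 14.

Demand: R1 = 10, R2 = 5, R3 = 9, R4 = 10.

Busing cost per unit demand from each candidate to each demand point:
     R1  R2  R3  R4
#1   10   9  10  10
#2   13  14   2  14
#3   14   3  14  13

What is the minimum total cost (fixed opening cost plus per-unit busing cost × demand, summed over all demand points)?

Open {#1, #3}; cheapest assignment that respects the capacities:
  #1 (cap 21, load 20): R1, R4 — cost 10×10 + 10×10 = 200
  #3 (cap 14, load 14): R2, R3 — cost 5×3 + 9×14 = 141
  Shipping 341, fixed 218 → total 559.
  Any other capacity-feasible assignment to {#1, #3} ships for at least 341.
Compare {#1, #2, #3}: its best feasible assignment gives total 675.
Every other set of open sites that can feasibly serve all demand totals ≥ 675 even under its best assignment. Minimum: 559.

559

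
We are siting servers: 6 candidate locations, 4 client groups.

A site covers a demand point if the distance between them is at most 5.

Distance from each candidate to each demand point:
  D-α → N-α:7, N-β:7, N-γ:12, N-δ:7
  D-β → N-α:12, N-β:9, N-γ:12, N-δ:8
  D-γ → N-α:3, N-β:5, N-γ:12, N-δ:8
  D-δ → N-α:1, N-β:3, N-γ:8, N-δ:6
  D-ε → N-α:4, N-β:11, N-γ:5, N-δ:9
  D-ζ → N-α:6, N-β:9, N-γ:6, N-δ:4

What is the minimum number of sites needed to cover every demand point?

3

Coverage sets (demand points within 5 of each site):
  D-α: {}
  D-β: {}
  D-γ: {N-α, N-β}
  D-δ: {N-α, N-β}
  D-ε: {N-α, N-γ}
  D-ζ: {N-δ}
No 2 sites suffice: every size-2 union leaves at least one demand point uncovered.
But {D-γ, D-ε, D-ζ} covers everything, so the minimum is 3.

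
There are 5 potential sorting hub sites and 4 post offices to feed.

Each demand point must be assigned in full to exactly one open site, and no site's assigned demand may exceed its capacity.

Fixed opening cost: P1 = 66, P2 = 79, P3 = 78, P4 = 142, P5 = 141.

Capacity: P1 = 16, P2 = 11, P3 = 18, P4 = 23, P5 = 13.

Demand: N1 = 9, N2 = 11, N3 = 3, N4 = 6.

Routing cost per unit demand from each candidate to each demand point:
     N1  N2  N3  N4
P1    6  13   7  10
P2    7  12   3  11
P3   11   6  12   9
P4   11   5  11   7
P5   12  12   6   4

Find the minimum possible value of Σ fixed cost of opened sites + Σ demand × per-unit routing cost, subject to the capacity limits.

339

Open {P1, P3}; cheapest assignment that respects the capacities:
  P1 (cap 16, load 12): N1, N3 — cost 9×6 + 3×7 = 75
  P3 (cap 18, load 17): N2, N4 — cost 11×6 + 6×9 = 120
  Shipping 195, fixed 144 → total 339.
  Any other capacity-feasible assignment to {P1, P3} ships for at least 195.
Compare {P1, P4}: its best feasible assignment gives total 380.
Compare {P1, P2, P3}: its best feasible assignment gives total 406.
Every other set of open sites that can feasibly serve all demand totals ≥ 380 even under its best assignment. Minimum: 339.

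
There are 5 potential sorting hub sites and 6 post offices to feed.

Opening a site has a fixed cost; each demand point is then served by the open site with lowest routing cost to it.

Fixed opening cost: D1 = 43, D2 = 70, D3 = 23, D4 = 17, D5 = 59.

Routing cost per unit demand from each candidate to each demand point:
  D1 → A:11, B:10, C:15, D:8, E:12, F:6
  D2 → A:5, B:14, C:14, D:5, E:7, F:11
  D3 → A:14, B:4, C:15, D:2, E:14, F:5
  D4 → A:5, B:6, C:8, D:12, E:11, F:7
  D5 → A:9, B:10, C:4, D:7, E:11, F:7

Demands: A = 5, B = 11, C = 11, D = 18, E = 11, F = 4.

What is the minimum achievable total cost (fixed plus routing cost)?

Open {D3, D4}: assign each demand point to its cheapest open site.
  A→D4 5×5=25, B→D3 11×4=44, C→D4 11×8=88, D→D3 18×2=36, E→D4 11×11=121, F→D3 4×5=20
  routing cost 334, fixed 40 → total 374.
Compare {D3, D4, D5}: routing cost 290 + fixed 99 = 389.
Compare {D3, D5}: routing cost 310 + fixed 82 = 392.
Compare {D2, D3, D5}: routing cost 246 + fixed 152 = 398.
All other subsets cost ≥ 389. Minimum total cost: 374.

374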